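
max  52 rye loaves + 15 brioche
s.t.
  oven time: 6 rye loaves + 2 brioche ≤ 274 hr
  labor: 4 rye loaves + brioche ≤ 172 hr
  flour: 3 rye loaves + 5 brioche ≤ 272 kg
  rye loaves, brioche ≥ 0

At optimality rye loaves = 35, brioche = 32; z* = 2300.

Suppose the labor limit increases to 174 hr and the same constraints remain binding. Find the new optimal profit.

Binding: oven time and labor. Non-binding: flour (7 unused).
Slack constraints have shadow price 0 (complementary slackness).
Dual feasibility on the basic columns requires 6·y_oven time + 4·y_labor = 52, 2·y_oven time + 1·y_labor = 15.
→ y_oven time = 4 and y_labor = 7.
Δz = y_labor·Δb = 7 × (2) = 14, so new z* = 2300 + 14 = 2314.

2314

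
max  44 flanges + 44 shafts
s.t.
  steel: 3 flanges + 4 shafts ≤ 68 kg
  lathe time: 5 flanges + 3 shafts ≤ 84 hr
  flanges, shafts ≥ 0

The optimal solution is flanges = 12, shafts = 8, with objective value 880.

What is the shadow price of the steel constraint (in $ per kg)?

8

Check each constraint at x*: steel 68/68 (tight); lathe time 84/84 (tight).
From A_Bᵀ y = c: 3·y_steel + 5·y_lathe time = 44; 4·y_steel + 3·y_lathe time = 44.
Solving: y_steel = 8, y_lathe time = 4.
Shadow price of steel = 8.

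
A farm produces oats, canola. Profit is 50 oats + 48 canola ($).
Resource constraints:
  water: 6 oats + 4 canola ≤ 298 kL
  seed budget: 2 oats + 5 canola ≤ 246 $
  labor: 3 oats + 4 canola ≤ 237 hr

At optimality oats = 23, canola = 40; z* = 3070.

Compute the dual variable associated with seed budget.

At the optimum: water uses 298 of 298 (binding); seed budget uses 246 of 246 (binding); labor uses 229 of 237 (slack = 8).
Slack constraints have shadow price 0 (complementary slackness).
The binding rows give the dual system: 6·y_water + 2·y_seed budget = 50 and 4·y_water + 5·y_seed budget = 48.
This yields shadow prices y_water = 7, y_seed budget = 4.
Shadow price of seed budget = 4.

4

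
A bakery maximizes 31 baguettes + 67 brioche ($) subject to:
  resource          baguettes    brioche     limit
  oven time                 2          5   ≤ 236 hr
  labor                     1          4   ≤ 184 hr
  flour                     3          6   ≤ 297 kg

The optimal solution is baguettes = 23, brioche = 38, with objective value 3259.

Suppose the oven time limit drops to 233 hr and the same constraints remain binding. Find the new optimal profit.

3244

Binding: oven time and flour. Non-binding: labor (9 unused).
Slack constraints have shadow price 0 (complementary slackness).
The binding rows give the dual system: 2·y_oven time + 3·y_flour = 31 and 5·y_oven time + 6·y_flour = 67.
This yields shadow prices y_oven time = 5, y_flour = 7.
Δz = y_oven time·Δb = 5 × (-3) = -15, so new z* = 3259 − 15 = 3244.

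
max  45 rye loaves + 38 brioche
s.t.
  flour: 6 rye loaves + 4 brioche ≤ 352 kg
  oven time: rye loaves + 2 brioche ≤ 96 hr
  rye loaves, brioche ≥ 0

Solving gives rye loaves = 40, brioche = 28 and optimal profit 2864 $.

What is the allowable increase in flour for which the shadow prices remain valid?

Binding constraints: flour, oven time. The basis is B = [[6,4],[1,2]] with det 8.
Per unit increase in flour, x* moves by d = (0.25, -0.125).
The basis stays optimal until brioche reaches 0; allowable increase = 224 kg.

224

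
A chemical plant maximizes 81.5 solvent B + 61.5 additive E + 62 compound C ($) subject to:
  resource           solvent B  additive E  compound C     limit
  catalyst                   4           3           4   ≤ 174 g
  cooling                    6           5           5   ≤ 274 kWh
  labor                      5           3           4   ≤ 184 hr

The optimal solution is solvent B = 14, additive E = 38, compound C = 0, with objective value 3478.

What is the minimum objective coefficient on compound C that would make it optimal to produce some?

67

Check each constraint at x*: catalyst 170/174 (slack 4); cooling 274/274 (tight); labor 184/184 (tight).
Slack constraints have shadow price 0 (complementary slackness).
Dual feasibility on the basic columns requires 6·y_cooling + 5·y_labor = 81.5, 5·y_cooling + 3·y_labor = 61.5.
This yields shadow prices y_cooling = 9, y_labor = 5.5.
compound C enters the basis when its profit ≥ yᵀa₃ = 9·5 + 5.5·4 = 67.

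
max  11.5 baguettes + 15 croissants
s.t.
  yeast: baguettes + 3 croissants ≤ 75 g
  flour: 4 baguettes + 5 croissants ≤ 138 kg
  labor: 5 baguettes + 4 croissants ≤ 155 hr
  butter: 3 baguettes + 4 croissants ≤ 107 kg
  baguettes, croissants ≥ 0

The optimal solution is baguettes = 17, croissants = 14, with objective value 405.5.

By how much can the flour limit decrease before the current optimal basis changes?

Binding constraints: flour, butter. The basis is B = [[4,5],[3,4]] with det 1.
Per unit decrease in flour, x* moves by d = (-4, 3).
The basis stays optimal until yeast becomes binding; allowable decrease = 3.2 kg.

3.2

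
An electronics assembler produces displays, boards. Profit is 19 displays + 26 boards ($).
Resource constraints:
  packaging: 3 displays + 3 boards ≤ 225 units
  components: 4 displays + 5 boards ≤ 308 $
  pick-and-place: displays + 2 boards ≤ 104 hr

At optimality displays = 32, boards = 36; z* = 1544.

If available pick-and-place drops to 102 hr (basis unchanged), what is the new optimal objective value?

1538

Binding: components and pick-and-place. Non-binding: packaging (21 unused).
Since packaging is not tight, its dual is 0.
The binding rows give the dual system: 4·y_components + 1·y_pick-and-place = 19 and 5·y_components + 2·y_pick-and-place = 26.
Solving: y_components = 4, y_pick-and-place = 3.
Δz = y_pick-and-place·Δb = 3 × (-2) = -6, so new z* = 1544 − 6 = 1538.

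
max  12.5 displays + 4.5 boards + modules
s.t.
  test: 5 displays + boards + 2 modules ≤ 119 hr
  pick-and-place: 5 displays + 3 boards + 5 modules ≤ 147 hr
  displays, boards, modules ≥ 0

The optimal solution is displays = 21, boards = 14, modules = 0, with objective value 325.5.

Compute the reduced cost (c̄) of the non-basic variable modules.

-7

Check each constraint at x*: test 119/119 (tight); pick-and-place 147/147 (tight).
From A_Bᵀ y = c: 5·y_test + 5·y_pick-and-place = 12.5; 1·y_test + 3·y_pick-and-place = 4.5.
→ y_test = 1.5 and y_pick-and-place = 1.
Reduced cost of modules: c₃ − yᵀa₃ = 1 − (1.5·2 + 1·5) = 1 − 8 = -7.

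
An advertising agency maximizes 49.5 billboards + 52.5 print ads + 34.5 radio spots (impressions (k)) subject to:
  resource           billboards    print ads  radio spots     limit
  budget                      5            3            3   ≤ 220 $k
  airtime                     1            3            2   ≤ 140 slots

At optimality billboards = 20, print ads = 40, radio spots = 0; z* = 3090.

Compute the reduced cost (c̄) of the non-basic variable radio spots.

-8.5

Check each constraint at x*: budget 220/220 (tight); airtime 140/140 (tight).
The binding rows give the dual system: 5·y_budget + 1·y_airtime = 49.5 and 3·y_budget + 3·y_airtime = 52.5.
→ y_budget = 8 and y_airtime = 9.5.
Reduced cost of radio spots: c₃ − yᵀa₃ = 34.5 − (8·3 + 9.5·2) = 34.5 − 43 = -8.5.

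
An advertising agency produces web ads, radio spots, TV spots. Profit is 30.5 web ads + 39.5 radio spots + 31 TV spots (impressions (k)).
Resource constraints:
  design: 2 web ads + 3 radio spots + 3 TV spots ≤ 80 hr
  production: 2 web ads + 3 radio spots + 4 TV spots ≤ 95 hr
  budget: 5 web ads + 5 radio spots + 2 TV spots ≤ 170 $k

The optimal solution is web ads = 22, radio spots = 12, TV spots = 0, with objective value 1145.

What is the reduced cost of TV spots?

-1

At the optimum: design uses 80 of 80 (binding); production uses 80 of 95 (slack = 15); budget uses 170 of 170 (binding).
Slack constraints have shadow price 0 (complementary slackness).
Dual feasibility on the basic columns requires 2·y_design + 5·y_budget = 30.5, 3·y_design + 5·y_budget = 39.5.
Solving: y_design = 9, y_budget = 2.5.
Reduced cost of TV spots: c₃ − yᵀa₃ = 31 − (9·3 + 2.5·2) = 31 − 32 = -1.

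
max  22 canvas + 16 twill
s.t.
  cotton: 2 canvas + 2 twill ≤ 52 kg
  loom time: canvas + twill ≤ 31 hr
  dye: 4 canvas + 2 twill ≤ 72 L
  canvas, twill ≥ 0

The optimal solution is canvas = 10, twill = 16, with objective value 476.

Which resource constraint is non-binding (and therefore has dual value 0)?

cotton: 52/52 (binding)
loom time: 26/31 (slack 5)
dye: 72/72 (binding)
By complementary slackness, a constraint with positive slack has shadow price 0 → loom time.

loom time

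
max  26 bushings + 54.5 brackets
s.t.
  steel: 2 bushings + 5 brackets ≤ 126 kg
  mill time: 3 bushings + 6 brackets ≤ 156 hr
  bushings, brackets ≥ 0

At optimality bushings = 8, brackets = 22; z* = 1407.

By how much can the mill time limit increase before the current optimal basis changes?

33

Binding constraints: steel, mill time. The basis is B = [[2,5],[3,6]] with det -3.
Per unit increase in mill time, x* moves by d = (1.6667, -0.6667).
The basis stays optimal until brackets reaches 0; allowable increase = 33 hr.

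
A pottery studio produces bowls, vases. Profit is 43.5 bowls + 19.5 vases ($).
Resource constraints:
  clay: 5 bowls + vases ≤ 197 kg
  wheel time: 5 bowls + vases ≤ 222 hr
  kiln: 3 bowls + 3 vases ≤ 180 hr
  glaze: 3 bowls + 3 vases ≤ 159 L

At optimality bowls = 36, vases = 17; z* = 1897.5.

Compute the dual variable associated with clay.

6

Check each constraint at x*: clay 197/197 (tight); wheel time 197/222 (slack 25); kiln 159/180 (slack 21); glaze 159/159 (tight).
By complementary slackness, y = 0 for the non-binding constraints.
The binding rows give the dual system: 5·y_clay + 3·y_glaze = 43.5 and 1·y_clay + 3·y_glaze = 19.5.
→ y_clay = 6 and y_glaze = 4.5.
Shadow price of clay = 6.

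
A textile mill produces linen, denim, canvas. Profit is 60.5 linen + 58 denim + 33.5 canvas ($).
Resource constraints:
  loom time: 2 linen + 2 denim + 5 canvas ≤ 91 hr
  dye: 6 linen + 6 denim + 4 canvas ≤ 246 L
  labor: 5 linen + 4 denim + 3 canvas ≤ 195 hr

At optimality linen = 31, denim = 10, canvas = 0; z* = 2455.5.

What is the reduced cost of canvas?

-6

Check each constraint at x*: loom time 82/91 (slack 9); dye 246/246 (tight); labor 195/195 (tight).
By complementary slackness, y = 0 for the non-binding constraint.
Dual feasibility on the basic columns requires 6·y_dye + 5·y_labor = 60.5, 6·y_dye + 4·y_labor = 58.
→ y_dye = 8 and y_labor = 2.5.
Reduced cost of canvas: c₃ − yᵀa₃ = 33.5 − (8·4 + 2.5·3) = 33.5 − 39.5 = -6.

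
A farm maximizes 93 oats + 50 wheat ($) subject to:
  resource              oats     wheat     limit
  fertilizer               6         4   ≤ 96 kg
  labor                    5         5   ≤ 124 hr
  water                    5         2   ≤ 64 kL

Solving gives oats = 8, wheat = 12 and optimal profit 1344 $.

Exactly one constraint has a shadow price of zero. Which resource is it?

labor

fertilizer: 96/96 (binding)
labor: 100/124 (slack 24)
water: 64/64 (binding)
By complementary slackness, a constraint with positive slack has shadow price 0 → labor.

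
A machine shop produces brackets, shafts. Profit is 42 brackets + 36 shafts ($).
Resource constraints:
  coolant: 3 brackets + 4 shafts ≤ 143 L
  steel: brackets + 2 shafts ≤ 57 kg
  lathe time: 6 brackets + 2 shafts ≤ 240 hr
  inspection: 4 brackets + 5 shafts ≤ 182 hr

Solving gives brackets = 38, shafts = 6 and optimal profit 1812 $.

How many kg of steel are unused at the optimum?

steel used = 1·38 + 2·6 = 50; slack = 57 − 50 = 7.

7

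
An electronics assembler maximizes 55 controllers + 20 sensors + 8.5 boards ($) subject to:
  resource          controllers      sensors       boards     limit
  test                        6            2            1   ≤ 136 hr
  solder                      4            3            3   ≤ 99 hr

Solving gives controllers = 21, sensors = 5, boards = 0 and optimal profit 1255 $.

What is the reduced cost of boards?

-3

At the optimum: test uses 136 of 136 (binding); solder uses 99 of 99 (binding).
The binding rows give the dual system: 6·y_test + 4·y_solder = 55 and 2·y_test + 3·y_solder = 20.
This yields shadow prices y_test = 8.5, y_solder = 1.
Reduced cost of boards: c₃ − yᵀa₃ = 8.5 − (8.5·1 + 1·3) = 8.5 − 11.5 = -3.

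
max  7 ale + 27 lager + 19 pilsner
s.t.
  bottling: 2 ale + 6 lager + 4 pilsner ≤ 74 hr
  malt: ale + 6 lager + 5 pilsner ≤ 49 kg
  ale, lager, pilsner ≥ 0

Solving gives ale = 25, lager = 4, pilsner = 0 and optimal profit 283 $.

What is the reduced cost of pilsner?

At the optimum: bottling uses 74 of 74 (binding); malt uses 49 of 49 (binding).
From A_Bᵀ y = c: 2·y_bottling + 1·y_malt = 7; 6·y_bottling + 6·y_malt = 27.
→ y_bottling = 2.5 and y_malt = 2.
Reduced cost of pilsner: c₃ − yᵀa₃ = 19 − (2.5·4 + 2·5) = 19 − 20 = -1.

-1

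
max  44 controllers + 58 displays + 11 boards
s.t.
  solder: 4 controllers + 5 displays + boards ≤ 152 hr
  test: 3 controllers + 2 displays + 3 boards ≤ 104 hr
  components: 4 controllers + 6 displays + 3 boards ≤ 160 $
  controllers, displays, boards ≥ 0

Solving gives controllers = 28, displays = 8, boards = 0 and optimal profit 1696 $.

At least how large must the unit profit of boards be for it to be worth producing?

Binding: solder and components. Non-binding: test (4 unused).
Since test is not tight, its dual is 0.
The binding rows give the dual system: 4·y_solder + 4·y_components = 44 and 5·y_solder + 6·y_components = 58.
→ y_solder = 8 and y_components = 3.
boards enters the basis when its profit ≥ yᵀa₃ = 8·1 + 3·3 = 17.

17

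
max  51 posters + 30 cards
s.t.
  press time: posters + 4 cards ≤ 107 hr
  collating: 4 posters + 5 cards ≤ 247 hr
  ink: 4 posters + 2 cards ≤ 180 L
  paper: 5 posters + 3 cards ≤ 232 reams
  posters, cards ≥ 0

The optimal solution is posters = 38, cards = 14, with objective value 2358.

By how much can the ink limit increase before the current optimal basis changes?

5.6

Binding constraints: ink, paper. The basis is B = [[4,2],[5,3]] with det 2.
Per unit increase in ink, x* moves by d = (1.5, -2.5).
The basis stays optimal until cards reaches 0; allowable increase = 5.6 L.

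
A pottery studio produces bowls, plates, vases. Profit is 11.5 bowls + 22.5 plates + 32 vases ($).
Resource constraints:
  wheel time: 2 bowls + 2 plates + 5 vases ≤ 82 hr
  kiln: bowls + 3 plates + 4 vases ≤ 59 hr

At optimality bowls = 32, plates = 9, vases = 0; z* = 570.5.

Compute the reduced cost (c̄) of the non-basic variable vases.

-5

Check each constraint at x*: wheel time 82/82 (tight); kiln 59/59 (tight).
From A_Bᵀ y = c: 2·y_wheel time + 1·y_kiln = 11.5; 2·y_wheel time + 3·y_kiln = 22.5.
This yields shadow prices y_wheel time = 3, y_kiln = 5.5.
Reduced cost of vases: c₃ − yᵀa₃ = 32 − (3·5 + 5.5·4) = 32 − 37 = -5.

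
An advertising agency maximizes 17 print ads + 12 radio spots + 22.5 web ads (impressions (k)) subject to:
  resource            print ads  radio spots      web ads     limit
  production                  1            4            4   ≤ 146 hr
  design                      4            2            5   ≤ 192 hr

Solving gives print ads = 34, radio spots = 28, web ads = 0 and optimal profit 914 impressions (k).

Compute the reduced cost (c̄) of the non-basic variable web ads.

Check each constraint at x*: production 146/146 (tight); design 192/192 (tight).
The binding rows give the dual system: 1·y_production + 4·y_design = 17 and 4·y_production + 2·y_design = 12.
→ y_production = 1 and y_design = 4.
Reduced cost of web ads: c₃ − yᵀa₃ = 22.5 − (1·4 + 4·5) = 22.5 − 24 = -1.5.

-1.5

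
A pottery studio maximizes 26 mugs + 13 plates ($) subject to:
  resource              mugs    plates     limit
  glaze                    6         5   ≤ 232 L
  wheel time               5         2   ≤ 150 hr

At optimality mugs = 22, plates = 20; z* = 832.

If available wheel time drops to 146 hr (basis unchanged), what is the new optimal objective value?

816

At the optimum: glaze uses 232 of 232 (binding); wheel time uses 150 of 150 (binding).
Dual feasibility on the basic columns requires 6·y_glaze + 5·y_wheel time = 26, 5·y_glaze + 2·y_wheel time = 13.
Solving: y_glaze = 1, y_wheel time = 4.
Δz = y_wheel time·Δb = 4 × (-4) = -16, so new z* = 832 − 16 = 816.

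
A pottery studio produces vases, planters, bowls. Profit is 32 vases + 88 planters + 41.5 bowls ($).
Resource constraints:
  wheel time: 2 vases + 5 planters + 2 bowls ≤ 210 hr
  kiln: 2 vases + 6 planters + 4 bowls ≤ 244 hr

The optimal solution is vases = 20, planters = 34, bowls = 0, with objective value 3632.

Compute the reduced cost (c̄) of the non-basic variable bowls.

-6.5

Both wheel time and kiln are binding at x*.
From A_Bᵀ y = c: 2·y_wheel time + 2·y_kiln = 32; 5·y_wheel time + 6·y_kiln = 88.
This yields shadow prices y_wheel time = 8, y_kiln = 8.
Reduced cost of bowls: c₃ − yᵀa₃ = 41.5 − (8·2 + 8·4) = 41.5 − 48 = -6.5.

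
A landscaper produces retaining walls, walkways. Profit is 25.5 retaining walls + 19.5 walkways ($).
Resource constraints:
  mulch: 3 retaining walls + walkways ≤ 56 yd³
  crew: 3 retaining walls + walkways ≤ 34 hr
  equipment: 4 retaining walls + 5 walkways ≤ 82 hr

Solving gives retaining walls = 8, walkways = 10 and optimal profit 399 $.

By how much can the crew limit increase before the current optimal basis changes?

Binding constraints: crew, equipment. The basis is B = [[3,1],[4,5]] with det 11.
Per unit increase in crew, x* moves by d = (0.4545, -0.3636).
The basis stays optimal until mulch becomes binding; allowable increase = 22 hr.

22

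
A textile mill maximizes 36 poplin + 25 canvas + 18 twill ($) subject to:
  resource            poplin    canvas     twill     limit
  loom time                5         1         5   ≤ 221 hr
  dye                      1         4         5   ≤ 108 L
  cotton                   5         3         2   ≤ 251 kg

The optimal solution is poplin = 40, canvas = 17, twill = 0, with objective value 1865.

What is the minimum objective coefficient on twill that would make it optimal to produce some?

19

At the optimum: loom time uses 217 of 221 (slack = 4); dye uses 108 of 108 (binding); cotton uses 251 of 251 (binding).
By complementary slackness, y = 0 for the non-binding constraint.
From A_Bᵀ y = c: 1·y_dye + 5·y_cotton = 36; 4·y_dye + 3·y_cotton = 25.
This yields shadow prices y_dye = 1, y_cotton = 7.
twill enters the basis when its profit ≥ yᵀa₃ = 1·5 + 7·2 = 19.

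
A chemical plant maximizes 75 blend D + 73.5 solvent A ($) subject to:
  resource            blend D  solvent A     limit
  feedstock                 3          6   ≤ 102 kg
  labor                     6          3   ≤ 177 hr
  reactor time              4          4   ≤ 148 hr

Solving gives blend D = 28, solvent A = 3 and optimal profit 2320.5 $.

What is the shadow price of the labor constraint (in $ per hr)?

8.5

Binding: feedstock and labor. Non-binding: reactor time (24 unused).
Since reactor time is not tight, its dual is 0.
The binding rows give the dual system: 3·y_feedstock + 6·y_labor = 75 and 6·y_feedstock + 3·y_labor = 73.5.
This yields shadow prices y_feedstock = 8, y_labor = 8.5.
Shadow price of labor = 8.5.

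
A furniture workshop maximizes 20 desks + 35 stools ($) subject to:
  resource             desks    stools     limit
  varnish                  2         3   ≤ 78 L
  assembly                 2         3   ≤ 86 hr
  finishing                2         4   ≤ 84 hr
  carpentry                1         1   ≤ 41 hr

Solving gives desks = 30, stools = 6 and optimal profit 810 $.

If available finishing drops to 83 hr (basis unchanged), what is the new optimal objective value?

Check each constraint at x*: varnish 78/78 (tight); assembly 78/86 (slack 8); finishing 84/84 (tight); carpentry 36/41 (slack 5).
By complementary slackness, y = 0 for the non-binding constraints.
Dual feasibility on the basic columns requires 2·y_varnish + 2·y_finishing = 20, 3·y_varnish + 4·y_finishing = 35.
→ y_varnish = 5 and y_finishing = 5.
Δz = y_finishing·Δb = 5 × (-1) = -5, so new z* = 810 − 5 = 805.

805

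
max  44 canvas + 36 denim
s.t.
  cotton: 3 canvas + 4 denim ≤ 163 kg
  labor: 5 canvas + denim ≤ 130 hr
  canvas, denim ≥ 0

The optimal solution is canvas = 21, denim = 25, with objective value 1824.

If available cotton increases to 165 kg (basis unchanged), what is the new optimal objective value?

Both cotton and labor are binding at x*.
The binding rows give the dual system: 3·y_cotton + 5·y_labor = 44 and 4·y_cotton + 1·y_labor = 36.
Solving: y_cotton = 8, y_labor = 4.
Δz = y_cotton·Δb = 8 × (2) = 16, so new z* = 1824 + 16 = 1840.

1840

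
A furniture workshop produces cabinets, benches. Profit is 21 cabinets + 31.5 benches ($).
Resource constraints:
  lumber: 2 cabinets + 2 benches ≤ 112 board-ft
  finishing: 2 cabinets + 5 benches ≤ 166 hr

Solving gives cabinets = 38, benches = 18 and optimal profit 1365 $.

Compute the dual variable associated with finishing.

3.5

At the optimum: lumber uses 112 of 112 (binding); finishing uses 166 of 166 (binding).
Dual feasibility on the basic columns requires 2·y_lumber + 2·y_finishing = 21, 2·y_lumber + 5·y_finishing = 31.5.
This yields shadow prices y_lumber = 7, y_finishing = 3.5.
Shadow price of finishing = 3.5.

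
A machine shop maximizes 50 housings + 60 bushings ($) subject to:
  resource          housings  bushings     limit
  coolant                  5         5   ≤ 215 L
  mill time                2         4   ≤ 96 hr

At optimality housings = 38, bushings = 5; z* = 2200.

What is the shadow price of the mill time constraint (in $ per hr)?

5

Both coolant and mill time are binding at x*.
From A_Bᵀ y = c: 5·y_coolant + 2·y_mill time = 50; 5·y_coolant + 4·y_mill time = 60.
Solving: y_coolant = 8, y_mill time = 5.
Shadow price of mill time = 5.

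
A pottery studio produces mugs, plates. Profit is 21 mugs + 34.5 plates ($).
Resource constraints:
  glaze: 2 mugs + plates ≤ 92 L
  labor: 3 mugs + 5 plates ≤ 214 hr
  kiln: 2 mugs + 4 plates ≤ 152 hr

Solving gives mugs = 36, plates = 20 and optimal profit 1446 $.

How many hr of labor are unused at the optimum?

6

labor used = 3·36 + 5·20 = 208; slack = 214 − 208 = 6.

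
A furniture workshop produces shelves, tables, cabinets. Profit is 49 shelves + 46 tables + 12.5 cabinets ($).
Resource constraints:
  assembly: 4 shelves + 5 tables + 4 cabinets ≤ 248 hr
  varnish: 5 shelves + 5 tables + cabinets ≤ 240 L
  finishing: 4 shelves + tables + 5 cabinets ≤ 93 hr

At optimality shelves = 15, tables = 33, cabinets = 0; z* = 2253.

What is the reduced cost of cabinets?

At the optimum: assembly uses 225 of 248 (slack = 23); varnish uses 240 of 240 (binding); finishing uses 93 of 93 (binding).
Slack constraints have shadow price 0 (complementary slackness).
From A_Bᵀ y = c: 5·y_varnish + 4·y_finishing = 49; 5·y_varnish + 1·y_finishing = 46.
Solving: y_varnish = 9, y_finishing = 1.
Reduced cost of cabinets: c₃ − yᵀa₃ = 12.5 − (9·1 + 1·5) = 12.5 − 14 = -1.5.

-1.5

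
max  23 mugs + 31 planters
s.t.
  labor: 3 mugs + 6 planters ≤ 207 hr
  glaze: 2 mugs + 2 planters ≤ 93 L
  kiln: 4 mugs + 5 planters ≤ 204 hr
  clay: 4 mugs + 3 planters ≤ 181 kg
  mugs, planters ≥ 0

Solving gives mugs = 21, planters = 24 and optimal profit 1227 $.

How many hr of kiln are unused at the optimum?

kiln used = 4·21 + 5·24 = 204; slack = 204 − 204 = 0.

0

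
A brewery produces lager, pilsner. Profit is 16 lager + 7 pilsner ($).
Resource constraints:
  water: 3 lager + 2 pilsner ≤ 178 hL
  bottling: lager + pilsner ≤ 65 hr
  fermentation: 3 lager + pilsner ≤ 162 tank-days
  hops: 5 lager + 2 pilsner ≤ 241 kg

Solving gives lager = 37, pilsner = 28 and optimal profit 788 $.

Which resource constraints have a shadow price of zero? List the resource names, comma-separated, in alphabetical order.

water: 167/178 (slack 11)
bottling: 65/65 (binding)
fermentation: 139/162 (slack 23)
hops: 241/241 (binding)
By complementary slackness, a constraint with positive slack has shadow price 0 → fermentation, water.

fermentation, water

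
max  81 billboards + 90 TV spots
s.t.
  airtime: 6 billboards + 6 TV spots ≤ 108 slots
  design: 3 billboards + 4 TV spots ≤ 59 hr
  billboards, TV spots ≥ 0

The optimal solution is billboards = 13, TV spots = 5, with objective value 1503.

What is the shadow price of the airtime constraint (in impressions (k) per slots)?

Check each constraint at x*: airtime 108/108 (tight); design 59/59 (tight).
Dual feasibility on the basic columns requires 6·y_airtime + 3·y_design = 81, 6·y_airtime + 4·y_design = 90.
→ y_airtime = 9 and y_design = 9.
Shadow price of airtime = 9.

9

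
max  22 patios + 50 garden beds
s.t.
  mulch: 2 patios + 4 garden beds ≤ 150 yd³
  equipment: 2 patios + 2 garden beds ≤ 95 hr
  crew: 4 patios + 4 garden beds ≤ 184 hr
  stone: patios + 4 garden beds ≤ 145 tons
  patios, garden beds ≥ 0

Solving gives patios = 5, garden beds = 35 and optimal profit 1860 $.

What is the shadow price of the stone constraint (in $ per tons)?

3

Binding: mulch and stone. Non-binding: equipment (15 unused), crew (24 unused).
By complementary slackness, y = 0 for the non-binding constraints.
From A_Bᵀ y = c: 2·y_mulch + 1·y_stone = 22; 4·y_mulch + 4·y_stone = 50.
This yields shadow prices y_mulch = 9.5, y_stone = 3.
Shadow price of stone = 3.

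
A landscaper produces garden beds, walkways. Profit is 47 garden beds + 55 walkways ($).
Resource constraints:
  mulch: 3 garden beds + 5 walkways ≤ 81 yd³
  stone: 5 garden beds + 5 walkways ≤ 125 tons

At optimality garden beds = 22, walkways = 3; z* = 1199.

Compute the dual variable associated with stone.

7

Both mulch and stone are binding at x*.
From A_Bᵀ y = c: 3·y_mulch + 5·y_stone = 47; 5·y_mulch + 5·y_stone = 55.
→ y_mulch = 4 and y_stone = 7.
Shadow price of stone = 7.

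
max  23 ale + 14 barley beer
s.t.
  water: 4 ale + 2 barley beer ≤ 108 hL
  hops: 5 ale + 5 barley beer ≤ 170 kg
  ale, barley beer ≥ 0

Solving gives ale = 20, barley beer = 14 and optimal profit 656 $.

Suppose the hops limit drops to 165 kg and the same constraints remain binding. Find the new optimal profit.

651

Check each constraint at x*: water 108/108 (tight); hops 170/170 (tight).
The binding rows give the dual system: 4·y_water + 5·y_hops = 23 and 2·y_water + 5·y_hops = 14.
→ y_water = 4.5 and y_hops = 1.
Δz = y_hops·Δb = 1 × (-5) = -5, so new z* = 656 − 5 = 651.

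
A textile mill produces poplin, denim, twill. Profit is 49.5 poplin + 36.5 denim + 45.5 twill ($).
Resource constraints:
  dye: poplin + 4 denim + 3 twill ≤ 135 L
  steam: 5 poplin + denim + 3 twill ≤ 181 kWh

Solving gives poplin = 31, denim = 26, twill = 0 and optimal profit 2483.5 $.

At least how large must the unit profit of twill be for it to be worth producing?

Check each constraint at x*: dye 135/135 (tight); steam 181/181 (tight).
The binding rows give the dual system: 1·y_dye + 5·y_steam = 49.5 and 4·y_dye + 1·y_steam = 36.5.
This yields shadow prices y_dye = 7, y_steam = 8.5.
twill enters the basis when its profit ≥ yᵀa₃ = 7·3 + 8.5·3 = 46.5.

46.5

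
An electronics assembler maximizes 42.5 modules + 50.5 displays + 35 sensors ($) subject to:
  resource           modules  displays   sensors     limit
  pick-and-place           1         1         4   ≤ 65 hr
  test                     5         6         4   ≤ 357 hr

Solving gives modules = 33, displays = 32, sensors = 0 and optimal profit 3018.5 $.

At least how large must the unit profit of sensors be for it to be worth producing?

42

Both pick-and-place and test are binding at x*.
The binding rows give the dual system: 1·y_pick-and-place + 5·y_test = 42.5 and 1·y_pick-and-place + 6·y_test = 50.5.
This yields shadow prices y_pick-and-place = 2.5, y_test = 8.
sensors enters the basis when its profit ≥ yᵀa₃ = 2.5·4 + 8·4 = 42.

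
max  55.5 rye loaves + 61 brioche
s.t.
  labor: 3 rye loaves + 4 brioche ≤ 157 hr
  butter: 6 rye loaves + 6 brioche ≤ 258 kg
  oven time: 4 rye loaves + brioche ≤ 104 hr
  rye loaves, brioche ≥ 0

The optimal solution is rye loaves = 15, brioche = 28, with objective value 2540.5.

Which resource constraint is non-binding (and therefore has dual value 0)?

labor: 157/157 (binding)
butter: 258/258 (binding)
oven time: 88/104 (slack 16)
By complementary slackness, a constraint with positive slack has shadow price 0 → oven time.

oven time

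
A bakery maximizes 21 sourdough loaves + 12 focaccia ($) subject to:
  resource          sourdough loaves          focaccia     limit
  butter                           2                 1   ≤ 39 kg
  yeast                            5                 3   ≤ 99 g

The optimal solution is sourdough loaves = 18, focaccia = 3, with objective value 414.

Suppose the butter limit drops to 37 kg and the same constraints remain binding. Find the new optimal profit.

408

At the optimum: butter uses 39 of 39 (binding); yeast uses 99 of 99 (binding).
From A_Bᵀ y = c: 2·y_butter + 5·y_yeast = 21; 1·y_butter + 3·y_yeast = 12.
This yields shadow prices y_butter = 3, y_yeast = 3.
Δz = y_butter·Δb = 3 × (-2) = -6, so new z* = 414 − 6 = 408.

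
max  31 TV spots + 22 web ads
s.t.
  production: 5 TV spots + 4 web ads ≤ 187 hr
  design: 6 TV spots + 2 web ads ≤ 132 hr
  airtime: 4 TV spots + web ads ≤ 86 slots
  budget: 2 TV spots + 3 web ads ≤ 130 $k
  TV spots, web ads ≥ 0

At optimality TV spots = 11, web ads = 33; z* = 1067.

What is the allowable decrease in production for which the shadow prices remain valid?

Binding constraints: production, design. The basis is B = [[5,4],[6,2]] with det -14.
Per unit decrease in production, x* moves by d = (0.1429, -0.4286).
The basis stays optimal until airtime becomes binding; allowable decrease = 63 hr.

63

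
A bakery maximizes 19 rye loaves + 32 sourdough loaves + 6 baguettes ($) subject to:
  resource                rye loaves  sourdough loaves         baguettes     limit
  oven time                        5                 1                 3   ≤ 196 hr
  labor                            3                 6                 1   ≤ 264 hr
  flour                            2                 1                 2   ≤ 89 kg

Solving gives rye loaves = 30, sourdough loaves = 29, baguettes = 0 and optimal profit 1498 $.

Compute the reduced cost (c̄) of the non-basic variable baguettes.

At the optimum: oven time uses 179 of 196 (slack = 17); labor uses 264 of 264 (binding); flour uses 89 of 89 (binding).
Since oven time is not tight, its dual is 0.
Dual feasibility on the basic columns requires 3·y_labor + 2·y_flour = 19, 6·y_labor + 1·y_flour = 32.
→ y_labor = 5 and y_flour = 2.
Reduced cost of baguettes: c₃ − yᵀa₃ = 6 − (5·1 + 2·2) = 6 − 9 = -3.

-3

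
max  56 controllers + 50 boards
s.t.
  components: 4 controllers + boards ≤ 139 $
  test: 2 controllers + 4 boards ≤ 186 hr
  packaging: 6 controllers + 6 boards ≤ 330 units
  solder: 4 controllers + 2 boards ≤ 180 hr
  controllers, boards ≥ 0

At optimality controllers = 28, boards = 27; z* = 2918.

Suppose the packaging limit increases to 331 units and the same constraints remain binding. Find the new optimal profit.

Check each constraint at x*: components 139/139 (tight); test 164/186 (slack 22); packaging 330/330 (tight); solder 166/180 (slack 14).
By complementary slackness, y = 0 for the non-binding constraints.
From A_Bᵀ y = c: 4·y_components + 6·y_packaging = 56; 1·y_components + 6·y_packaging = 50.
Solving: y_components = 2, y_packaging = 8.
Δz = y_packaging·Δb = 8 × (1) = 8, so new z* = 2918 + 8 = 2926.

2926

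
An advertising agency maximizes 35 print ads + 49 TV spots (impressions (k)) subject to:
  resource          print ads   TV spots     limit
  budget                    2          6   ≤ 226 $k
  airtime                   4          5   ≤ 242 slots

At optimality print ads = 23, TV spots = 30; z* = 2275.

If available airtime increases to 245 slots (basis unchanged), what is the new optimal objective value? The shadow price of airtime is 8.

Δb = 3, so new z* = 2275 + (8)·(3) = 2275 + 24 = 2299.

2299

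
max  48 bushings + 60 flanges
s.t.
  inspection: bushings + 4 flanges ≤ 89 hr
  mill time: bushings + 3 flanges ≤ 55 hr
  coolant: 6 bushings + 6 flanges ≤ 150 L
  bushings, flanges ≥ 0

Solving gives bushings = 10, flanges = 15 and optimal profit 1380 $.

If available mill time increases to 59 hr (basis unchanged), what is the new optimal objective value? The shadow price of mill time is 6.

1404

Δb = 4, so new z* = 1380 + (6)·(4) = 1380 + 24 = 1404.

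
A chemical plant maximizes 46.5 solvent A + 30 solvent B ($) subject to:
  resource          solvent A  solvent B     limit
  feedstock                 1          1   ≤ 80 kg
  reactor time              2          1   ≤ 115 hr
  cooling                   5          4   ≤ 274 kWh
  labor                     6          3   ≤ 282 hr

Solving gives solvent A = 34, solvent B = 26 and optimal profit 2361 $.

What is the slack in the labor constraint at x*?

labor used = 6·34 + 3·26 = 282; slack = 282 − 282 = 0.

0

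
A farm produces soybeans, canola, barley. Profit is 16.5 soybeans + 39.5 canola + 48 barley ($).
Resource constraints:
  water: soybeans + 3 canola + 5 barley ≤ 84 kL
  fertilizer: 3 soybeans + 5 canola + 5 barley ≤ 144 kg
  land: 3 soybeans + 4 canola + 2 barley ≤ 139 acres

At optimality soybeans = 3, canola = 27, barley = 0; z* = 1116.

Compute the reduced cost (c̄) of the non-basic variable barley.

-9.5

Check each constraint at x*: water 84/84 (tight); fertilizer 144/144 (tight); land 117/139 (slack 22).
By complementary slackness, y = 0 for the non-binding constraint.
From A_Bᵀ y = c: 1·y_water + 3·y_fertilizer = 16.5; 3·y_water + 5·y_fertilizer = 39.5.
Solving: y_water = 9, y_fertilizer = 2.5.
Reduced cost of barley: c₃ − yᵀa₃ = 48 − (9·5 + 2.5·5) = 48 − 57.5 = -9.5.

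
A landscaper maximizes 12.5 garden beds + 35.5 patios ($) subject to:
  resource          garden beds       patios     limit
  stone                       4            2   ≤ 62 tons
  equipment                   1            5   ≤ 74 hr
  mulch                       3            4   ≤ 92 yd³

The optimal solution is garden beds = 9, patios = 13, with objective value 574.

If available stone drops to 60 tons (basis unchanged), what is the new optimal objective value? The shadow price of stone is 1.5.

Δb = -2, so new z* = 574 + (1.5)·(-2) = 574 − 3 = 571.

571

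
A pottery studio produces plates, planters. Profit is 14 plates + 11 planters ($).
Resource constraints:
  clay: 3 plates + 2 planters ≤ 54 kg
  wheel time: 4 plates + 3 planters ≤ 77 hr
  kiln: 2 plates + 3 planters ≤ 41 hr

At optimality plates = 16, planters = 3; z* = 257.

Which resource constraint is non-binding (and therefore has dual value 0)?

clay: 54/54 (binding)
wheel time: 73/77 (slack 4)
kiln: 41/41 (binding)
By complementary slackness, a constraint with positive slack has shadow price 0 → wheel time.

wheel time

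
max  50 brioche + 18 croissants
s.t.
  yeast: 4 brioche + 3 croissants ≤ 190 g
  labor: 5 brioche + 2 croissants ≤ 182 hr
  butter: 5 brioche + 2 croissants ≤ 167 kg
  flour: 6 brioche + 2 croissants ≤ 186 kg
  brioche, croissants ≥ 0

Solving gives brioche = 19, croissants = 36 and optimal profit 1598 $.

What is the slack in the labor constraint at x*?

15

labor used = 5·19 + 2·36 = 167; slack = 182 − 167 = 15.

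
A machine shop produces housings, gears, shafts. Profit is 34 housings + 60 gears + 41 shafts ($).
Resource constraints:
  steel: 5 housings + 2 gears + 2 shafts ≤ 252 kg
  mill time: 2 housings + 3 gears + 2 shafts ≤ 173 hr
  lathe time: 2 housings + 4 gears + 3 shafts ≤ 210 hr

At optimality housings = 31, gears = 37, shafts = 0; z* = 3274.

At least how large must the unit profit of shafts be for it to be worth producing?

Check each constraint at x*: steel 229/252 (slack 23); mill time 173/173 (tight); lathe time 210/210 (tight).
By complementary slackness, y = 0 for the non-binding constraint.
From A_Bᵀ y = c: 2·y_mill time + 2·y_lathe time = 34; 3·y_mill time + 4·y_lathe time = 60.
This yields shadow prices y_mill time = 8, y_lathe time = 9.
shafts enters the basis when its profit ≥ yᵀa₃ = 8·2 + 9·3 = 43.

43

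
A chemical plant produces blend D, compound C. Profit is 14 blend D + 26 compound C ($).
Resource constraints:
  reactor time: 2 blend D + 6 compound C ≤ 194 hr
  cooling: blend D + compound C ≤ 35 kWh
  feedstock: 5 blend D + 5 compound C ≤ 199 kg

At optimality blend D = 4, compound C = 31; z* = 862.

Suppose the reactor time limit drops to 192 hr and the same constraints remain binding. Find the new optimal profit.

856

At the optimum: reactor time uses 194 of 194 (binding); cooling uses 35 of 35 (binding); feedstock uses 175 of 199 (slack = 24).
Slack constraints have shadow price 0 (complementary slackness).
The binding rows give the dual system: 2·y_reactor time + 1·y_cooling = 14 and 6·y_reactor time + 1·y_cooling = 26.
This yields shadow prices y_reactor time = 3, y_cooling = 8.
Δz = y_reactor time·Δb = 3 × (-2) = -6, so new z* = 862 − 6 = 856.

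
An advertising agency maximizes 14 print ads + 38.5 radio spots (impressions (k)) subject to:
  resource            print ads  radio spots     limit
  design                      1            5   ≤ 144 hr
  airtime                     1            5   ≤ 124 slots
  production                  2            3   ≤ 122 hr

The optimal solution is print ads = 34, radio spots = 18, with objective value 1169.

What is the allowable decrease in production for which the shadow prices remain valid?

Binding constraints: airtime, production. The basis is B = [[1,5],[2,3]] with det -7.
Per unit decrease in production, x* moves by d = (-0.7143, 0.1429).
The basis stays optimal until print ads reaches 0; allowable decrease = 47.6 hr.

47.6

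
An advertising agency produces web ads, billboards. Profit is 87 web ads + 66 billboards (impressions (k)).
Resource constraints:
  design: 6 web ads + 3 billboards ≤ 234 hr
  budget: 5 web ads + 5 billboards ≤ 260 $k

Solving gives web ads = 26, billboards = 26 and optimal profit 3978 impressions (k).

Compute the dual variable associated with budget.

9

At the optimum: design uses 234 of 234 (binding); budget uses 260 of 260 (binding).
From A_Bᵀ y = c: 6·y_design + 5·y_budget = 87; 3·y_design + 5·y_budget = 66.
→ y_design = 7 and y_budget = 9.
Shadow price of budget = 9.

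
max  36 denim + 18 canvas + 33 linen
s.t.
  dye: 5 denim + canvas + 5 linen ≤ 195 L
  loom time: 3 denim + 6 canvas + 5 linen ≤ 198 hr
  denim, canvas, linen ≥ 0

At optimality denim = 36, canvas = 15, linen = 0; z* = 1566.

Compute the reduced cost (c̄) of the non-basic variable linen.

Check each constraint at x*: dye 195/195 (tight); loom time 198/198 (tight).
The binding rows give the dual system: 5·y_dye + 3·y_loom time = 36 and 1·y_dye + 6·y_loom time = 18.
This yields shadow prices y_dye = 6, y_loom time = 2.
Reduced cost of linen: c₃ − yᵀa₃ = 33 − (6·5 + 2·5) = 33 − 40 = -7.

-7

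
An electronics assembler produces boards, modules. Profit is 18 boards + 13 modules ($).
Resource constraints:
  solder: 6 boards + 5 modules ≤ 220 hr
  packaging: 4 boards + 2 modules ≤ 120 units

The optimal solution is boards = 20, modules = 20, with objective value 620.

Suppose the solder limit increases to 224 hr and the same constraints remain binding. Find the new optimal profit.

628

Check each constraint at x*: solder 220/220 (tight); packaging 120/120 (tight).
The binding rows give the dual system: 6·y_solder + 4·y_packaging = 18 and 5·y_solder + 2·y_packaging = 13.
Solving: y_solder = 2, y_packaging = 1.5.
Δz = y_solder·Δb = 2 × (4) = 8, so new z* = 620 + 8 = 628.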